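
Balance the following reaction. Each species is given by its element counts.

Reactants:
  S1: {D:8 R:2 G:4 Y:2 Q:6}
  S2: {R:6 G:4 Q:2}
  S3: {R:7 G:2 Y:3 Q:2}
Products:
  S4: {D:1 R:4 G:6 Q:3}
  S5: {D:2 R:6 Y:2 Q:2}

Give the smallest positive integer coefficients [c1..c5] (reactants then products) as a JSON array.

Coefficients: [2, 6, 2, 6, 5]

D: 2·8+6·0+2·0 = 16 | 6·1+5·2 = 16
R: 2·2+6·6+2·7 = 54 | 6·4+5·6 = 54
G: 2·4+6·4+2·2 = 36 | 6·6+5·0 = 36
Y: 2·2+6·0+2·3 = 10 | 6·0+5·2 = 10
Q: 2·6+6·2+2·2 = 28 | 6·3+5·2 = 28
gcd(2,6,2,6,5) = 1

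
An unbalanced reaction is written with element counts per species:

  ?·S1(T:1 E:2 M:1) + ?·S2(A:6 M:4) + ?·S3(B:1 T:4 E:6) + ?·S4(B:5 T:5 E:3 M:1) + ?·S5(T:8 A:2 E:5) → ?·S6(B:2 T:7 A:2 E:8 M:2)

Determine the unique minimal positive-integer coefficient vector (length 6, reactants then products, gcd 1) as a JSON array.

B: 3·0+1·0+3·1+1·5+1·0 = 8 | 4·2 = 8
T: 3·1+1·0+3·4+1·5+1·8 = 28 | 4·7 = 28
A: 3·0+1·6+3·0+1·0+1·2 = 8 | 4·2 = 8
E: 3·2+1·0+3·6+1·3+1·5 = 32 | 4·8 = 32
M: 3·1+1·4+3·0+1·1+1·0 = 8 | 4·2 = 8
gcd(3,1,3,1,1,4) = 1

Coefficients: [3, 1, 3, 1, 1, 4]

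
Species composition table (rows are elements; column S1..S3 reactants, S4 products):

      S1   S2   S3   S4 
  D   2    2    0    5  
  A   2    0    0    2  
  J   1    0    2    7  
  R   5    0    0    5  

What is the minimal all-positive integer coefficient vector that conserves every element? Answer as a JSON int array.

D: 2·2+3·2+6·0 = 10 | 2·5 = 10
A: 2·2+3·0+6·0 = 4 | 2·2 = 4
J: 2·1+3·0+6·2 = 14 | 2·7 = 14
R: 2·5+3·0+6·0 = 10 | 2·5 = 10
gcd(2,3,6,2) = 1

Coefficients: [2, 3, 6, 2]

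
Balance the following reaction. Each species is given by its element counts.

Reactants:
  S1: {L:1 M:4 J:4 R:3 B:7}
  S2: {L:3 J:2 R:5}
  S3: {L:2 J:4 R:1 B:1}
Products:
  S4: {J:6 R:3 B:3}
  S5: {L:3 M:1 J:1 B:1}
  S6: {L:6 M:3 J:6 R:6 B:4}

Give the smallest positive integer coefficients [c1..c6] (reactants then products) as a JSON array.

Coefficients: [2, 2, 5, 3, 2, 2]

L: 2·1+2·3+5·2 = 18 | 3·0+2·3+2·6 = 18
M: 2·4+2·0+5·0 = 8 | 3·0+2·1+2·3 = 8
J: 2·4+2·2+5·4 = 32 | 3·6+2·1+2·6 = 32
R: 2·3+2·5+5·1 = 21 | 3·3+2·0+2·6 = 21
B: 2·7+2·0+5·1 = 19 | 3·3+2·1+2·4 = 19
gcd(2,2,5,3,2,2) = 1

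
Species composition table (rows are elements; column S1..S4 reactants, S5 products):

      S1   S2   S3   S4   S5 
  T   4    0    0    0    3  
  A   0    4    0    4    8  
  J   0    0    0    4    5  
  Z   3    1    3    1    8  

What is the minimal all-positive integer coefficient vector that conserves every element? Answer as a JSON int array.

Coefficients: [3, 3, 5, 5, 4]

T: 3·4+3·0+5·0+5·0 = 12 | 4·3 = 12
A: 3·0+3·4+5·0+5·4 = 32 | 4·8 = 32
J: 3·0+3·0+5·0+5·4 = 20 | 4·5 = 20
Z: 3·3+3·1+5·3+5·1 = 32 | 4·8 = 32
gcd(3,3,5,5,4) = 1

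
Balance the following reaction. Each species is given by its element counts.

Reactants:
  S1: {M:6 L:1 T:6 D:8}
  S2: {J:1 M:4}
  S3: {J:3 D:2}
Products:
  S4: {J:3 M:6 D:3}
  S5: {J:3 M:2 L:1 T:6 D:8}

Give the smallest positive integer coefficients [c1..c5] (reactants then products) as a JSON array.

J: 3·0+3·1+6·3 = 21 | 4·3+3·3 = 21
M: 3·6+3·4+6·0 = 30 | 4·6+3·2 = 30
L: 3·1+3·0+6·0 = 3 | 4·0+3·1 = 3
T: 3·6+3·0+6·0 = 18 | 4·0+3·6 = 18
D: 3·8+3·0+6·2 = 36 | 4·3+3·8 = 36
gcd(3,3,6,4,3) = 1

Coefficients: [3, 3, 6, 4, 3]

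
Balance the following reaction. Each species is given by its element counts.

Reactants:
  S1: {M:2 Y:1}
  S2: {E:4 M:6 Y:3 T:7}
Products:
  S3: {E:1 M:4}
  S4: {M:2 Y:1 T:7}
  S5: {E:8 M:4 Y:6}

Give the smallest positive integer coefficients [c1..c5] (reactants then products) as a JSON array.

Coefficients: [2, 5, 4, 5, 2]

E: 2·0+5·4 = 20 | 4·1+5·0+2·8 = 20
M: 2·2+5·6 = 34 | 4·4+5·2+2·4 = 34
Y: 2·1+5·3 = 17 | 4·0+5·1+2·6 = 17
T: 2·0+5·7 = 35 | 4·0+5·7+2·0 = 35
gcd(2,5,4,5,2) = 1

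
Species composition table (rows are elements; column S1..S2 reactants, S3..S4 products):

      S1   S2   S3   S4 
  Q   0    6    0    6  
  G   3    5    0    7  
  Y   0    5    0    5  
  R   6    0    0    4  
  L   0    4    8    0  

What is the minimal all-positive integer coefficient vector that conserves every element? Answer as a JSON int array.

Q: 4·0+6·6 = 36 | 3·0+6·6 = 36
G: 4·3+6·5 = 42 | 3·0+6·7 = 42
Y: 4·0+6·5 = 30 | 3·0+6·5 = 30
R: 4·6+6·0 = 24 | 3·0+6·4 = 24
L: 4·0+6·4 = 24 | 3·8+6·0 = 24
gcd(4,6,3,6) = 1

Coefficients: [4, 6, 3, 6]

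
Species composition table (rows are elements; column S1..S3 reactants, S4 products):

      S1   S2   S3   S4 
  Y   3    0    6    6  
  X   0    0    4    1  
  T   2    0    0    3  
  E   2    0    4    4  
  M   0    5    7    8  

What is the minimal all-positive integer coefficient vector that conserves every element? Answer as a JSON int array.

Coefficients: [6, 5, 1, 4]

Y: 6·3+5·0+1·6 = 24 | 4·6 = 24
X: 6·0+5·0+1·4 = 4 | 4·1 = 4
T: 6·2+5·0+1·0 = 12 | 4·3 = 12
E: 6·2+5·0+1·4 = 16 | 4·4 = 16
M: 6·0+5·5+1·7 = 32 | 4·8 = 32
gcd(6,5,1,4) = 1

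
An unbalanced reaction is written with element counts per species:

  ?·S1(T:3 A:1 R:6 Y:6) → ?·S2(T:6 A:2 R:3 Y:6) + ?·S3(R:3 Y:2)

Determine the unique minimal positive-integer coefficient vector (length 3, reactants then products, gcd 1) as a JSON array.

T: 2·3 = 6 | 1·6+3·0 = 6
A: 2·1 = 2 | 1·2+3·0 = 2
R: 2·6 = 12 | 1·3+3·3 = 12
Y: 2·6 = 12 | 1·6+3·2 = 12
gcd(2,1,3) = 1

Coefficients: [2, 1, 3]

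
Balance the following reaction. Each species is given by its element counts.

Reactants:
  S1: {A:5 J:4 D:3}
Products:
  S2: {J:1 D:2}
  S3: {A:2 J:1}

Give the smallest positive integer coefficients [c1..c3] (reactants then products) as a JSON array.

Coefficients: [2, 3, 5]

A: 2·5 = 10 | 3·0+5·2 = 10
J: 2·4 = 8 | 3·1+5·1 = 8
D: 2·3 = 6 | 3·2+5·0 = 6
gcd(2,3,5) = 1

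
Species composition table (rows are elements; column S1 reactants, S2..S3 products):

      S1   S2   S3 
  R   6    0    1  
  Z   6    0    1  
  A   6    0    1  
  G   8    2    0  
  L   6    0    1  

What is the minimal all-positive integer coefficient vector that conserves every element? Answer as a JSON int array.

R: 1·6 = 6 | 4·0+6·1 = 6
Z: 1·6 = 6 | 4·0+6·1 = 6
A: 1·6 = 6 | 4·0+6·1 = 6
G: 1·8 = 8 | 4·2+6·0 = 8
L: 1·6 = 6 | 4·0+6·1 = 6
gcd(1,4,6) = 1

Coefficients: [1, 4, 6]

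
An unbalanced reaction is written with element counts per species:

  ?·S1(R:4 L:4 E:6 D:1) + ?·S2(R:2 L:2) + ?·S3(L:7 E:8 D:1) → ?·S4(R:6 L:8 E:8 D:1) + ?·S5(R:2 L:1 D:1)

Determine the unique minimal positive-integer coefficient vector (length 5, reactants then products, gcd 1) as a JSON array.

Coefficients: [4, 5, 1, 4, 1]

R: 4·4+5·2+1·0 = 26 | 4·6+1·2 = 26
L: 4·4+5·2+1·7 = 33 | 4·8+1·1 = 33
E: 4·6+5·0+1·8 = 32 | 4·8+1·0 = 32
D: 4·1+5·0+1·1 = 5 | 4·1+1·1 = 5
gcd(4,5,1,4,1) = 1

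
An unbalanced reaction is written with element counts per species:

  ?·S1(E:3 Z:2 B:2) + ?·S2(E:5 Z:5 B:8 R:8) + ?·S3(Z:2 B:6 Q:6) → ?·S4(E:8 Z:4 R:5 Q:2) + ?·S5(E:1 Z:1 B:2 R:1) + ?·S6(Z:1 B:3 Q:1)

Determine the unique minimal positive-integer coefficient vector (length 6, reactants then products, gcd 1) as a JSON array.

Coefficients: [2, 1, 1, 1, 3, 4]

E: 2·3+1·5+1·0 = 11 | 1·8+3·1+4·0 = 11
Z: 2·2+1·5+1·2 = 11 | 1·4+3·1+4·1 = 11
B: 2·2+1·8+1·6 = 18 | 1·0+3·2+4·3 = 18
R: 2·0+1·8+1·0 = 8 | 1·5+3·1+4·0 = 8
Q: 2·0+1·0+1·6 = 6 | 1·2+3·0+4·1 = 6
gcd(2,1,1,1,3,4) = 1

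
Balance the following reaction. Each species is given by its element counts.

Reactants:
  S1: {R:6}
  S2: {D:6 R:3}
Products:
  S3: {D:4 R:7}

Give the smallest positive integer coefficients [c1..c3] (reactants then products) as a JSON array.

D: 5·0+4·6 = 24 | 6·4 = 24
R: 5·6+4·3 = 42 | 6·7 = 42
gcd(5,4,6) = 1

Coefficients: [5, 4, 6]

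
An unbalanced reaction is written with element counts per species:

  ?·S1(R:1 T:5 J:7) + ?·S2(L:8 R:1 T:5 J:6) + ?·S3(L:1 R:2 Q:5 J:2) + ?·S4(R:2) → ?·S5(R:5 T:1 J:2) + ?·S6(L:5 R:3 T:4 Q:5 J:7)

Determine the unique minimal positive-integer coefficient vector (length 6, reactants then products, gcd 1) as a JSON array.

Coefficients: [2, 3, 6, 3, 1, 6]

L: 2·0+3·8+6·1+3·0 = 30 | 1·0+6·5 = 30
R: 2·1+3·1+6·2+3·2 = 23 | 1·5+6·3 = 23
T: 2·5+3·5+6·0+3·0 = 25 | 1·1+6·4 = 25
Q: 2·0+3·0+6·5+3·0 = 30 | 1·0+6·5 = 30
J: 2·7+3·6+6·2+3·0 = 44 | 1·2+6·7 = 44
gcd(2,3,6,3,1,6) = 1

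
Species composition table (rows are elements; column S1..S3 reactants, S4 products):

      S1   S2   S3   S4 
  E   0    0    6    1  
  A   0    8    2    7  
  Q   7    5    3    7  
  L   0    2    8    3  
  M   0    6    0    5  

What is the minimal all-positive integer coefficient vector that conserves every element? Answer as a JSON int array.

E: 2·0+5·0+1·6 = 6 | 6·1 = 6
A: 2·0+5·8+1·2 = 42 | 6·7 = 42
Q: 2·7+5·5+1·3 = 42 | 6·7 = 42
L: 2·0+5·2+1·8 = 18 | 6·3 = 18
M: 2·0+5·6+1·0 = 30 | 6·5 = 30
gcd(2,5,1,6) = 1

Coefficients: [2, 5, 1, 6]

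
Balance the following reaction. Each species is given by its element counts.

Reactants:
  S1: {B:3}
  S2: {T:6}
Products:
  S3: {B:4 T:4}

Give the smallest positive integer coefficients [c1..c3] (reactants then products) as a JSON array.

Coefficients: [4, 2, 3]

B: 4·3+2·0 = 12 | 3·4 = 12
T: 4·0+2·6 = 12 | 3·4 = 12
gcd(4,2,3) = 1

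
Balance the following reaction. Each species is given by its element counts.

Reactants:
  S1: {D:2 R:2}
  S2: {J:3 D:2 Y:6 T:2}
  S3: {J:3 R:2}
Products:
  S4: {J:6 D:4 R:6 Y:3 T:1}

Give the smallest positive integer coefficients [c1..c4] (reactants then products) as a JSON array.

J: 3·0+1·3+3·3 = 12 | 2·6 = 12
D: 3·2+1·2+3·0 = 8 | 2·4 = 8
R: 3·2+1·0+3·2 = 12 | 2·6 = 12
Y: 3·0+1·6+3·0 = 6 | 2·3 = 6
T: 3·0+1·2+3·0 = 2 | 2·1 = 2
gcd(3,1,3,2) = 1

Coefficients: [3, 1, 3, 2]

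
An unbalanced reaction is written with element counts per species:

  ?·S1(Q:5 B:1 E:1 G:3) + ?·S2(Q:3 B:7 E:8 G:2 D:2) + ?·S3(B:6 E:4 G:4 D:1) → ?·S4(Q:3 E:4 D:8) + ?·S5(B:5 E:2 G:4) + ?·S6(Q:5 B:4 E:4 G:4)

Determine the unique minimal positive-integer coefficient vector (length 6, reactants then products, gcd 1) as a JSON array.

Q: 6·5+1·3+6·0 = 33 | 1·3+5·0+6·5 = 33
B: 6·1+1·7+6·6 = 49 | 1·0+5·5+6·4 = 49
E: 6·1+1·8+6·4 = 38 | 1·4+5·2+6·4 = 38
G: 6·3+1·2+6·4 = 44 | 1·0+5·4+6·4 = 44
D: 6·0+1·2+6·1 = 8 | 1·8+5·0+6·0 = 8
gcd(6,1,6,1,5,6) = 1

Coefficients: [6, 1, 6, 1, 5, 6]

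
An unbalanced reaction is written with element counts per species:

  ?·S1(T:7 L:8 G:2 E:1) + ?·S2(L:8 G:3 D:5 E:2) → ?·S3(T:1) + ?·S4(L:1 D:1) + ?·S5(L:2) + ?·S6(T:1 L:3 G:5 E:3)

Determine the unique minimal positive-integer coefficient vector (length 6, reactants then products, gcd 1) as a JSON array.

T: 1·7+1·0 = 7 | 6·1+5·0+4·0+1·1 = 7
L: 1·8+1·8 = 16 | 6·0+5·1+4·2+1·3 = 16
G: 1·2+1·3 = 5 | 6·0+5·0+4·0+1·5 = 5
D: 1·0+1·5 = 5 | 6·0+5·1+4·0+1·0 = 5
E: 1·1+1·2 = 3 | 6·0+5·0+4·0+1·3 = 3
gcd(1,1,6,5,4,1) = 1

Coefficients: [1, 1, 6, 5, 4, 1]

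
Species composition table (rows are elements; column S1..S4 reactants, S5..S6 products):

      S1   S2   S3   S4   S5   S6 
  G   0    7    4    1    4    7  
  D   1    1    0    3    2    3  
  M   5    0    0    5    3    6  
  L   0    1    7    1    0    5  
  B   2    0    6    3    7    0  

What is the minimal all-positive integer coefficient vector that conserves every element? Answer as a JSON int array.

Coefficients: [4, 6, 2, 5, 5, 5]

G: 4·0+6·7+2·4+5·1 = 55 | 5·4+5·7 = 55
D: 4·1+6·1+2·0+5·3 = 25 | 5·2+5·3 = 25
M: 4·5+6·0+2·0+5·5 = 45 | 5·3+5·6 = 45
L: 4·0+6·1+2·7+5·1 = 25 | 5·0+5·5 = 25
B: 4·2+6·0+2·6+5·3 = 35 | 5·7+5·0 = 35
gcd(4,6,2,5,5,5) = 1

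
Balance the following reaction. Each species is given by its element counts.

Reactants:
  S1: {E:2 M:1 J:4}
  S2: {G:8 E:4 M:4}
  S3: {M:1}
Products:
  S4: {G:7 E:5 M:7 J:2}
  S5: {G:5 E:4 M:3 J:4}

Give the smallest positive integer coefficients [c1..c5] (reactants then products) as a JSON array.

G: 3·0+3·8+5·0 = 24 | 2·7+2·5 = 24
E: 3·2+3·4+5·0 = 18 | 2·5+2·4 = 18
M: 3·1+3·4+5·1 = 20 | 2·7+2·3 = 20
J: 3·4+3·0+5·0 = 12 | 2·2+2·4 = 12
gcd(3,3,5,2,2) = 1

Coefficients: [3, 3, 5, 2, 2]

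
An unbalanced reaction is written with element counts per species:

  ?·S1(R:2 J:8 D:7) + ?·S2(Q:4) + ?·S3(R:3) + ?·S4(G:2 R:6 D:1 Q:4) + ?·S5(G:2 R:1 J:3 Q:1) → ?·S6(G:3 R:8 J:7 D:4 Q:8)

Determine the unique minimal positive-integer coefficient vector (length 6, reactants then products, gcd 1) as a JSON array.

Coefficients: [2, 5, 4, 2, 4, 4]

G: 2·0+5·0+4·0+2·2+4·2 = 12 | 4·3 = 12
R: 2·2+5·0+4·3+2·6+4·1 = 32 | 4·8 = 32
J: 2·8+5·0+4·0+2·0+4·3 = 28 | 4·7 = 28
D: 2·7+5·0+4·0+2·1+4·0 = 16 | 4·4 = 16
Q: 2·0+5·4+4·0+2·4+4·1 = 32 | 4·8 = 32
gcd(2,5,4,2,4,4) = 1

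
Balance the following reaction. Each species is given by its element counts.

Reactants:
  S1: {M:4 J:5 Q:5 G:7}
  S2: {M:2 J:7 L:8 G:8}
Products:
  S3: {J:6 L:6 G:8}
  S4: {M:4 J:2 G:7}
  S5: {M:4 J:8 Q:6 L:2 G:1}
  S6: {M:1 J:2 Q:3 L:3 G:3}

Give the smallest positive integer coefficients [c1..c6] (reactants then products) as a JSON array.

Coefficients: [6, 6, 5, 5, 3, 4]

M: 6·4+6·2 = 36 | 5·0+5·4+3·4+4·1 = 36
J: 6·5+6·7 = 72 | 5·6+5·2+3·8+4·2 = 72
Q: 6·5+6·0 = 30 | 5·0+5·0+3·6+4·3 = 30
L: 6·0+6·8 = 48 | 5·6+5·0+3·2+4·3 = 48
G: 6·7+6·8 = 90 | 5·8+5·7+3·1+4·3 = 90
gcd(6,6,5,5,3,4) = 1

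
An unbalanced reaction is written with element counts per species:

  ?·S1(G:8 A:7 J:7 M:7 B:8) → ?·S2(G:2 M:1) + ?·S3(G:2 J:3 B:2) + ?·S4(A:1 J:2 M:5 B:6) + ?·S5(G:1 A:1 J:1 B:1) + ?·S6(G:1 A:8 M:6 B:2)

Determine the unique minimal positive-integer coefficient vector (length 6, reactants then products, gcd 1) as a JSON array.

G: 3·8 = 24 | 4·2+5·2+1·0+4·1+2·1 = 24
A: 3·7 = 21 | 4·0+5·0+1·1+4·1+2·8 = 21
J: 3·7 = 21 | 4·0+5·3+1·2+4·1+2·0 = 21
M: 3·7 = 21 | 4·1+5·0+1·5+4·0+2·6 = 21
B: 3·8 = 24 | 4·0+5·2+1·6+4·1+2·2 = 24
gcd(3,4,5,1,4,2) = 1

Coefficients: [3, 4, 5, 1, 4, 2]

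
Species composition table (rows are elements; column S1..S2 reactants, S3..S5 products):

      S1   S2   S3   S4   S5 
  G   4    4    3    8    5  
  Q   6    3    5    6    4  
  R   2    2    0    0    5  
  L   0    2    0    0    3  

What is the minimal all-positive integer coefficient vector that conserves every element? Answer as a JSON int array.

Coefficients: [4, 6, 4, 1, 4]

G: 4·4+6·4 = 40 | 4·3+1·8+4·5 = 40
Q: 4·6+6·3 = 42 | 4·5+1·6+4·4 = 42
R: 4·2+6·2 = 20 | 4·0+1·0+4·5 = 20
L: 4·0+6·2 = 12 | 4·0+1·0+4·3 = 12
gcd(4,6,4,1,4) = 1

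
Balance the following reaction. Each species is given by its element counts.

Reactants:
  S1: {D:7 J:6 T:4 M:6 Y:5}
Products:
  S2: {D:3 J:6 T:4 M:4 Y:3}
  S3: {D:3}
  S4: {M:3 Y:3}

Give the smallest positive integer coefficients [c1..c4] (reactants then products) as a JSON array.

Coefficients: [3, 3, 4, 2]

D: 3·7 = 21 | 3·3+4·3+2·0 = 21
J: 3·6 = 18 | 3·6+4·0+2·0 = 18
T: 3·4 = 12 | 3·4+4·0+2·0 = 12
M: 3·6 = 18 | 3·4+4·0+2·3 = 18
Y: 3·5 = 15 | 3·3+4·0+2·3 = 15
gcd(3,3,4,2) = 1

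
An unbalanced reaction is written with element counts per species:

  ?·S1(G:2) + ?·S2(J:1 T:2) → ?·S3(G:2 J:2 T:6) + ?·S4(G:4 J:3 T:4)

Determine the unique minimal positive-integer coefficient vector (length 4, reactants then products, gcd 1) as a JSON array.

Coefficients: [3, 5, 1, 1]

G: 3·2+5·0 = 6 | 1·2+1·4 = 6
J: 3·0+5·1 = 5 | 1·2+1·3 = 5
T: 3·0+5·2 = 10 | 1·6+1·4 = 10
gcd(3,5,1,1) = 1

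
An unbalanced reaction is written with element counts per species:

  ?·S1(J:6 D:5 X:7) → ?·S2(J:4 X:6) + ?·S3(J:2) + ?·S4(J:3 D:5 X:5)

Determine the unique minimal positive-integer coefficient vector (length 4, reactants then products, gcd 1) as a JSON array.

J: 6·6 = 36 | 2·4+5·2+6·3 = 36
D: 6·5 = 30 | 2·0+5·0+6·5 = 30
X: 6·7 = 42 | 2·6+5·0+6·5 = 42
gcd(6,2,5,6) = 1

Coefficients: [6, 2, 5, 6]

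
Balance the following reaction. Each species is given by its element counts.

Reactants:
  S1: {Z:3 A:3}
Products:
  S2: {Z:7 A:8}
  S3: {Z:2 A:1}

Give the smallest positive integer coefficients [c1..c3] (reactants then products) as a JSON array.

Coefficients: [3, 1, 1]

Z: 3·3 = 9 | 1·7+1·2 = 9
A: 3·3 = 9 | 1·8+1·1 = 9
gcd(3,1,1) = 1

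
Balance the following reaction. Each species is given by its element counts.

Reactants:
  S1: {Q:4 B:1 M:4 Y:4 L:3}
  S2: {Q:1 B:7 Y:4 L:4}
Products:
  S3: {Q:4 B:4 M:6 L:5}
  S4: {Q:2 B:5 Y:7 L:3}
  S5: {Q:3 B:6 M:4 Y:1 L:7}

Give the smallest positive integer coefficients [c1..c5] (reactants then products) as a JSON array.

Coefficients: [4, 5, 2, 5, 1]

Q: 4·4+5·1 = 21 | 2·4+5·2+1·3 = 21
B: 4·1+5·7 = 39 | 2·4+5·5+1·6 = 39
M: 4·4+5·0 = 16 | 2·6+5·0+1·4 = 16
Y: 4·4+5·4 = 36 | 2·0+5·7+1·1 = 36
L: 4·3+5·4 = 32 | 2·5+5·3+1·7 = 32
gcd(4,5,2,5,1) = 1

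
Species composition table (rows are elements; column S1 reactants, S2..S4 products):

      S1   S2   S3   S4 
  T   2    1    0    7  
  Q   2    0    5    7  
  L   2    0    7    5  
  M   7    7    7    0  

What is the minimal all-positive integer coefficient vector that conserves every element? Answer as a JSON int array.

T: 6·2 = 12 | 5·1+1·0+1·7 = 12
Q: 6·2 = 12 | 5·0+1·5+1·7 = 12
L: 6·2 = 12 | 5·0+1·7+1·5 = 12
M: 6·7 = 42 | 5·7+1·7+1·0 = 42
gcd(6,5,1,1) = 1

Coefficients: [6, 5, 1, 1]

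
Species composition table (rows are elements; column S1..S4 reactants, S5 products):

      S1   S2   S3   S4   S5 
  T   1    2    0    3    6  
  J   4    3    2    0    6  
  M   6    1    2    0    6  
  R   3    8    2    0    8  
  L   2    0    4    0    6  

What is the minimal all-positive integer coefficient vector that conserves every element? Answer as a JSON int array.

T: 2·1+2·2+5·0+6·3 = 24 | 4·6 = 24
J: 2·4+2·3+5·2+6·0 = 24 | 4·6 = 24
M: 2·6+2·1+5·2+6·0 = 24 | 4·6 = 24
R: 2·3+2·8+5·2+6·0 = 32 | 4·8 = 32
L: 2·2+2·0+5·4+6·0 = 24 | 4·6 = 24
gcd(2,2,5,6,4) = 1

Coefficients: [2, 2, 5, 6, 4]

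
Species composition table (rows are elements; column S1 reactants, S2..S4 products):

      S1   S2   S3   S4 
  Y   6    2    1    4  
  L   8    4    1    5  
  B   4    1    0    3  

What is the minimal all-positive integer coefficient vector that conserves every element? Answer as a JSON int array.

Coefficients: [5, 2, 2, 6]

Y: 5·6 = 30 | 2·2+2·1+6·4 = 30
L: 5·8 = 40 | 2·4+2·1+6·5 = 40
B: 5·4 = 20 | 2·1+2·0+6·3 = 20
gcd(5,2,2,6) = 1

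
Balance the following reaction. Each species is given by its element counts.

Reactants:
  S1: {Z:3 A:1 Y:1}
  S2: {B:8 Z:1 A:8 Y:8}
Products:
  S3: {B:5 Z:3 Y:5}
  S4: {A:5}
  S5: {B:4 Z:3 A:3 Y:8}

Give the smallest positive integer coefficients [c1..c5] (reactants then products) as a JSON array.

Coefficients: [4, 3, 4, 5, 1]

B: 4·0+3·8 = 24 | 4·5+5·0+1·4 = 24
Z: 4·3+3·1 = 15 | 4·3+5·0+1·3 = 15
A: 4·1+3·8 = 28 | 4·0+5·5+1·3 = 28
Y: 4·1+3·8 = 28 | 4·5+5·0+1·8 = 28
gcd(4,3,4,5,1) = 1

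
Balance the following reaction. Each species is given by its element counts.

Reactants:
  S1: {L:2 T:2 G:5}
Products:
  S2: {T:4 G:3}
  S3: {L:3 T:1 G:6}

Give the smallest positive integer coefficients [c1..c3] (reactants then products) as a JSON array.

Coefficients: [3, 1, 2]

L: 3·2 = 6 | 1·0+2·3 = 6
T: 3·2 = 6 | 1·4+2·1 = 6
G: 3·5 = 15 | 1·3+2·6 = 15
gcd(3,1,2) = 1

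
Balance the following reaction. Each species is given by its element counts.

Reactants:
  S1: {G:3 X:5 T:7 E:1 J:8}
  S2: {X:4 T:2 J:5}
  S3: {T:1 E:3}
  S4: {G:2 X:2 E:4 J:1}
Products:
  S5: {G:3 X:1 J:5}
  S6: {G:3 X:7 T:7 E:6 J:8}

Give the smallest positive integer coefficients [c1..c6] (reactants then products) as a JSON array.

G: 3·3+2·0+3·0+3·2 = 15 | 1·3+4·3 = 15
X: 3·5+2·4+3·0+3·2 = 29 | 1·1+4·7 = 29
T: 3·7+2·2+3·1+3·0 = 28 | 1·0+4·7 = 28
E: 3·1+2·0+3·3+3·4 = 24 | 1·0+4·6 = 24
J: 3·8+2·5+3·0+3·1 = 37 | 1·5+4·8 = 37
gcd(3,2,3,3,1,4) = 1

Coefficients: [3, 2, 3, 3, 1, 4]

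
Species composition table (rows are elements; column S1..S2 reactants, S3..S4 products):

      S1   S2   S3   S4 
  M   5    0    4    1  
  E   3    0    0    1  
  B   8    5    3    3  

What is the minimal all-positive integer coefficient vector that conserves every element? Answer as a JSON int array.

Coefficients: [2, 1, 1, 6]

M: 2·5+1·0 = 10 | 1·4+6·1 = 10
E: 2·3+1·0 = 6 | 1·0+6·1 = 6
B: 2·8+1·5 = 21 | 1·3+6·3 = 21
gcd(2,1,1,6) = 1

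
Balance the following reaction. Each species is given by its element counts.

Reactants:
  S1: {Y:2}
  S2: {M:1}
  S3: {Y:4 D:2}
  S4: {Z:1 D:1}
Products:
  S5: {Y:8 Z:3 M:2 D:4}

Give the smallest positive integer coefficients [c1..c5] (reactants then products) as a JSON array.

Y: 6·2+4·0+1·4+6·0 = 16 | 2·8 = 16
Z: 6·0+4·0+1·0+6·1 = 6 | 2·3 = 6
M: 6·0+4·1+1·0+6·0 = 4 | 2·2 = 4
D: 6·0+4·0+1·2+6·1 = 8 | 2·4 = 8
gcd(6,4,1,6,2) = 1

Coefficients: [6, 4, 1, 6, 2]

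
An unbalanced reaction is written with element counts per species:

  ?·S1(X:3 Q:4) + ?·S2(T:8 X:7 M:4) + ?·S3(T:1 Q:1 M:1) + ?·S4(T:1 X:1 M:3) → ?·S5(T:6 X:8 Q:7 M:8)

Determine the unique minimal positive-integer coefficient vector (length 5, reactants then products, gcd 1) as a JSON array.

T: 4·0+1·8+5·1+5·1 = 18 | 3·6 = 18
X: 4·3+1·7+5·0+5·1 = 24 | 3·8 = 24
Q: 4·4+1·0+5·1+5·0 = 21 | 3·7 = 21
M: 4·0+1·4+5·1+5·3 = 24 | 3·8 = 24
gcd(4,1,5,5,3) = 1

Coefficients: [4, 1, 5, 5, 3]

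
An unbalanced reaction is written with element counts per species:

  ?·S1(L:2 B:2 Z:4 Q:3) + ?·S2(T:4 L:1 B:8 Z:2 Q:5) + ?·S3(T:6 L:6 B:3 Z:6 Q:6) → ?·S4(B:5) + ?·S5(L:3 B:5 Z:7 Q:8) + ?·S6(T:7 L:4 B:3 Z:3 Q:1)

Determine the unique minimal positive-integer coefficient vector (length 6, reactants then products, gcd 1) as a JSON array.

Coefficients: [6, 2, 1, 1, 4, 2]

T: 6·0+2·4+1·6 = 14 | 1·0+4·0+2·7 = 14
L: 6·2+2·1+1·6 = 20 | 1·0+4·3+2·4 = 20
B: 6·2+2·8+1·3 = 31 | 1·5+4·5+2·3 = 31
Z: 6·4+2·2+1·6 = 34 | 1·0+4·7+2·3 = 34
Q: 6·3+2·5+1·6 = 34 | 1·0+4·8+2·1 = 34
gcd(6,2,1,1,4,2) = 1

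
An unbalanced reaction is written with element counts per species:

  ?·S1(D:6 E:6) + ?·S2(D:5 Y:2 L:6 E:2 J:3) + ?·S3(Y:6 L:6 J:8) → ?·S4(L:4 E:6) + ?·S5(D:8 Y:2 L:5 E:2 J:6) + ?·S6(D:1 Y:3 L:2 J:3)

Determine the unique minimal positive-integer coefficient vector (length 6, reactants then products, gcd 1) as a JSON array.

Coefficients: [2, 2, 3, 2, 2, 6]

D: 2·6+2·5+3·0 = 22 | 2·0+2·8+6·1 = 22
Y: 2·0+2·2+3·6 = 22 | 2·0+2·2+6·3 = 22
L: 2·0+2·6+3·6 = 30 | 2·4+2·5+6·2 = 30
E: 2·6+2·2+3·0 = 16 | 2·6+2·2+6·0 = 16
J: 2·0+2·3+3·8 = 30 | 2·0+2·6+6·3 = 30
gcd(2,2,3,2,2,6) = 1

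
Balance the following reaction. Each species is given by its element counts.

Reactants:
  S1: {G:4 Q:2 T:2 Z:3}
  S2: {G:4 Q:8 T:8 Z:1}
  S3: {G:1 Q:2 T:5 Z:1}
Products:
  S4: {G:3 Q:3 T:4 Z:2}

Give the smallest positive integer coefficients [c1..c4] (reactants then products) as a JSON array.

G: 3·4+1·4+2·1 = 18 | 6·3 = 18
Q: 3·2+1·8+2·2 = 18 | 6·3 = 18
T: 3·2+1·8+2·5 = 24 | 6·4 = 24
Z: 3·3+1·1+2·1 = 12 | 6·2 = 12
gcd(3,1,2,6) = 1

Coefficients: [3, 1, 2, 6]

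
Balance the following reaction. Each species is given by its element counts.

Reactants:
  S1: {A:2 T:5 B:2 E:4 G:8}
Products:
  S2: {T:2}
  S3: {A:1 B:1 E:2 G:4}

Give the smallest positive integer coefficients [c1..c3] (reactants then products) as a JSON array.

A: 2·2 = 4 | 5·0+4·1 = 4
T: 2·5 = 10 | 5·2+4·0 = 10
B: 2·2 = 4 | 5·0+4·1 = 4
E: 2·4 = 8 | 5·0+4·2 = 8
G: 2·8 = 16 | 5·0+4·4 = 16
gcd(2,5,4) = 1

Coefficients: [2, 5, 4]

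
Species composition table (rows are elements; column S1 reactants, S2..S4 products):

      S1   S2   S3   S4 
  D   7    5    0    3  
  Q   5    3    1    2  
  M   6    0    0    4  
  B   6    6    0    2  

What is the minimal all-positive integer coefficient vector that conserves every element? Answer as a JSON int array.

Coefficients: [2, 1, 1, 3]

D: 2·7 = 14 | 1·5+1·0+3·3 = 14
Q: 2·5 = 10 | 1·3+1·1+3·2 = 10
M: 2·6 = 12 | 1·0+1·0+3·4 = 12
B: 2·6 = 12 | 1·6+1·0+3·2 = 12
gcd(2,1,1,3) = 1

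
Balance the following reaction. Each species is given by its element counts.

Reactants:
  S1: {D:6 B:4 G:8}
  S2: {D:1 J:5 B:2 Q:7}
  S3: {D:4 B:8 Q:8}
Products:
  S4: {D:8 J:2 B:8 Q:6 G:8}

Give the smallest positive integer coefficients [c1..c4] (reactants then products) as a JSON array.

Coefficients: [5, 2, 2, 5]

D: 5·6+2·1+2·4 = 40 | 5·8 = 40
J: 5·0+2·5+2·0 = 10 | 5·2 = 10
B: 5·4+2·2+2·8 = 40 | 5·8 = 40
Q: 5·0+2·7+2·8 = 30 | 5·6 = 30
G: 5·8+2·0+2·0 = 40 | 5·8 = 40
gcd(5,2,2,5) = 1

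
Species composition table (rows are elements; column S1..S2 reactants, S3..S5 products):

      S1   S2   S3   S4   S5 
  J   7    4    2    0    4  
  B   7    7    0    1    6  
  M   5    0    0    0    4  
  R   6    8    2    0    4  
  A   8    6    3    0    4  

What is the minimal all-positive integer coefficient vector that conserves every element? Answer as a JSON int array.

J: 4·7+1·4 = 32 | 6·2+5·0+5·4 = 32
B: 4·7+1·7 = 35 | 6·0+5·1+5·6 = 35
M: 4·5+1·0 = 20 | 6·0+5·0+5·4 = 20
R: 4·6+1·8 = 32 | 6·2+5·0+5·4 = 32
A: 4·8+1·6 = 38 | 6·3+5·0+5·4 = 38
gcd(4,1,6,5,5) = 1

Coefficients: [4, 1, 6, 5, 5]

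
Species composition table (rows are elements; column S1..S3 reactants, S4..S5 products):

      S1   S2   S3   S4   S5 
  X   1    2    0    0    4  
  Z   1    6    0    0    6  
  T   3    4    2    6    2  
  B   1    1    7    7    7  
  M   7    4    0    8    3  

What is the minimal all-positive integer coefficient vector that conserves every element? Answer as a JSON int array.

Coefficients: [6, 1, 6, 5, 2]

X: 6·1+1·2+6·0 = 8 | 5·0+2·4 = 8
Z: 6·1+1·6+6·0 = 12 | 5·0+2·6 = 12
T: 6·3+1·4+6·2 = 34 | 5·6+2·2 = 34
B: 6·1+1·1+6·7 = 49 | 5·7+2·7 = 49
M: 6·7+1·4+6·0 = 46 | 5·8+2·3 = 46
gcd(6,1,6,5,2) = 1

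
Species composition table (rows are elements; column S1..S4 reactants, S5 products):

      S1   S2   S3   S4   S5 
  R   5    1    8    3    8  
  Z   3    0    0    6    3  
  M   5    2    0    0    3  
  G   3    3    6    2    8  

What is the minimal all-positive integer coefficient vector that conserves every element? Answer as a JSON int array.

R: 1·5+5·1+3·8+2·3 = 40 | 5·8 = 40
Z: 1·3+5·0+3·0+2·6 = 15 | 5·3 = 15
M: 1·5+5·2+3·0+2·0 = 15 | 5·3 = 15
G: 1·3+5·3+3·6+2·2 = 40 | 5·8 = 40
gcd(1,5,3,2,5) = 1

Coefficients: [1, 5, 3, 2, 5]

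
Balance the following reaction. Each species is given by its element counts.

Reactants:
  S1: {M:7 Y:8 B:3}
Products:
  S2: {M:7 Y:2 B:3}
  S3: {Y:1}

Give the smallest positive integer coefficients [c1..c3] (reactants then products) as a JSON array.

M: 1·7 = 7 | 1·7+6·0 = 7
Y: 1·8 = 8 | 1·2+6·1 = 8
B: 1·3 = 3 | 1·3+6·0 = 3
gcd(1,1,6) = 1

Coefficients: [1, 1, 6]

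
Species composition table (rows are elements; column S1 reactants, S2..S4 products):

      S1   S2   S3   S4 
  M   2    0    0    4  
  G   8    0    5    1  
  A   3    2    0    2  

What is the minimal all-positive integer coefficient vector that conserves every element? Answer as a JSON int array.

Coefficients: [2, 2, 3, 1]

M: 2·2 = 4 | 2·0+3·0+1·4 = 4
G: 2·8 = 16 | 2·0+3·5+1·1 = 16
A: 2·3 = 6 | 2·2+3·0+1·2 = 6
gcd(2,2,3,1) = 1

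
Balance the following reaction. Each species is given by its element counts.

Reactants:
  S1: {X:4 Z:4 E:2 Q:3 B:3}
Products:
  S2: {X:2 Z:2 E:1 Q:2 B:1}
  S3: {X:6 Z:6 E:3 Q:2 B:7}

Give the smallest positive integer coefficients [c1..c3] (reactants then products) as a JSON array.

X: 4·4 = 16 | 5·2+1·6 = 16
Z: 4·4 = 16 | 5·2+1·6 = 16
E: 4·2 = 8 | 5·1+1·3 = 8
Q: 4·3 = 12 | 5·2+1·2 = 12
B: 4·3 = 12 | 5·1+1·7 = 12
gcd(4,5,1) = 1

Coefficients: [4, 5, 1]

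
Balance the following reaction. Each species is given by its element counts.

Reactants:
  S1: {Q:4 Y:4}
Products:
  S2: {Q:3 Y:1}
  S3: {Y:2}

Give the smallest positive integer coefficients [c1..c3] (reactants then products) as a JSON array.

Coefficients: [3, 4, 4]

Q: 3·4 = 12 | 4·3+4·0 = 12
Y: 3·4 = 12 | 4·1+4·2 = 12
gcd(3,4,4) = 1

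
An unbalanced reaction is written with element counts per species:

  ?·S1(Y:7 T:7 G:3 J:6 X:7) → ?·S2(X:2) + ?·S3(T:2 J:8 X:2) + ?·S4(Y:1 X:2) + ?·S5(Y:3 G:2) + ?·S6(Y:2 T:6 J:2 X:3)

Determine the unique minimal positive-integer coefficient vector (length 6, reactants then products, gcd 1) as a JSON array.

Coefficients: [2, 2, 1, 1, 3, 2]

Y: 2·7 = 14 | 2·0+1·0+1·1+3·3+2·2 = 14
T: 2·7 = 14 | 2·0+1·2+1·0+3·0+2·6 = 14
G: 2·3 = 6 | 2·0+1·0+1·0+3·2+2·0 = 6
J: 2·6 = 12 | 2·0+1·8+1·0+3·0+2·2 = 12
X: 2·7 = 14 | 2·2+1·2+1·2+3·0+2·3 = 14
gcd(2,2,1,1,3,2) = 1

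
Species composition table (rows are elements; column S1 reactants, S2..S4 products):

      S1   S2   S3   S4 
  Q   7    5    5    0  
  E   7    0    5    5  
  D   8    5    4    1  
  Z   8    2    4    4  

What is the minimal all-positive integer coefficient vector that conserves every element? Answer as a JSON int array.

Coefficients: [5, 6, 1, 6]

Q: 5·7 = 35 | 6·5+1·5+6·0 = 35
E: 5·7 = 35 | 6·0+1·5+6·5 = 35
D: 5·8 = 40 | 6·5+1·4+6·1 = 40
Z: 5·8 = 40 | 6·2+1·4+6·4 = 40
gcd(5,6,1,6) = 1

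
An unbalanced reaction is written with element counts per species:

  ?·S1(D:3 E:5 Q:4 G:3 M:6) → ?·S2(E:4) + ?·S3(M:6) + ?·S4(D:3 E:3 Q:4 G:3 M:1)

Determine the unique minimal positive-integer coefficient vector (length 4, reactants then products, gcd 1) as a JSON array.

Coefficients: [6, 3, 5, 6]

D: 6·3 = 18 | 3·0+5·0+6·3 = 18
E: 6·5 = 30 | 3·4+5·0+6·3 = 30
Q: 6·4 = 24 | 3·0+5·0+6·4 = 24
G: 6·3 = 18 | 3·0+5·0+6·3 = 18
M: 6·6 = 36 | 3·0+5·6+6·1 = 36
gcd(6,3,5,6) = 1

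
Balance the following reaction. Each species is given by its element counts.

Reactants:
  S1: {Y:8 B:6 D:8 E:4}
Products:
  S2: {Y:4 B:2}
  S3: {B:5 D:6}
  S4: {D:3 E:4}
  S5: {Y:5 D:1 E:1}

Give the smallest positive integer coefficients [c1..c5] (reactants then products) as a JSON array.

Coefficients: [5, 5, 4, 4, 4]

Y: 5·8 = 40 | 5·4+4·0+4·0+4·5 = 40
B: 5·6 = 30 | 5·2+4·5+4·0+4·0 = 30
D: 5·8 = 40 | 5·0+4·6+4·3+4·1 = 40
E: 5·4 = 20 | 5·0+4·0+4·4+4·1 = 20
gcd(5,5,4,4,4) = 1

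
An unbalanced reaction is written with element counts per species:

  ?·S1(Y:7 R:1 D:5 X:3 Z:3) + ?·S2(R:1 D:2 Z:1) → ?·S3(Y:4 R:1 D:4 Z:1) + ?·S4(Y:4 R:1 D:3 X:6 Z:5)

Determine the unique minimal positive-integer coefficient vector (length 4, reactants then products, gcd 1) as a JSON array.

Y: 4·7+3·0 = 28 | 5·4+2·4 = 28
R: 4·1+3·1 = 7 | 5·1+2·1 = 7
D: 4·5+3·2 = 26 | 5·4+2·3 = 26
X: 4·3+3·0 = 12 | 5·0+2·6 = 12
Z: 4·3+3·1 = 15 | 5·1+2·5 = 15
gcd(4,3,5,2) = 1

Coefficients: [4, 3, 5, 2]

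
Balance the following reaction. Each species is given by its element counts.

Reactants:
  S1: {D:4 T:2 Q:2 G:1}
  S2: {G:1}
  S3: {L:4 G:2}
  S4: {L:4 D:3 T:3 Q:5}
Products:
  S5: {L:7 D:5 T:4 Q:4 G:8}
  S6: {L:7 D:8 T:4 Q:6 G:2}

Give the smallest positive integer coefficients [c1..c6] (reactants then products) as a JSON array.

L: 5·0+5·0+5·4+2·4 = 28 | 2·7+2·7 = 28
D: 5·4+5·0+5·0+2·3 = 26 | 2·5+2·8 = 26
T: 5·2+5·0+5·0+2·3 = 16 | 2·4+2·4 = 16
Q: 5·2+5·0+5·0+2·5 = 20 | 2·4+2·6 = 20
G: 5·1+5·1+5·2+2·0 = 20 | 2·8+2·2 = 20
gcd(5,5,5,2,2,2) = 1

Coefficients: [5, 5, 5, 2, 2, 2]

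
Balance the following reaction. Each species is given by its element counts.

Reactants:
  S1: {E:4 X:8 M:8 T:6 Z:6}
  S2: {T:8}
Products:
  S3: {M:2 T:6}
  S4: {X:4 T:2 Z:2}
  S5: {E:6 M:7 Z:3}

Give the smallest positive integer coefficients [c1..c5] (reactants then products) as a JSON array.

Coefficients: [3, 3, 5, 6, 2]

E: 3·4+3·0 = 12 | 5·0+6·0+2·6 = 12
X: 3·8+3·0 = 24 | 5·0+6·4+2·0 = 24
M: 3·8+3·0 = 24 | 5·2+6·0+2·7 = 24
T: 3·6+3·8 = 42 | 5·6+6·2+2·0 = 42
Z: 3·6+3·0 = 18 | 5·0+6·2+2·3 = 18
gcd(3,3,5,6,2) = 1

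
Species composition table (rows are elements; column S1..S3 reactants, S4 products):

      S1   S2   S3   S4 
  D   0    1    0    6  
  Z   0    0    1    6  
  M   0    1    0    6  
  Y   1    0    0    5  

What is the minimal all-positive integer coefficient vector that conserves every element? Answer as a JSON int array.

Coefficients: [5, 6, 6, 1]

D: 5·0+6·1+6·0 = 6 | 1·6 = 6
Z: 5·0+6·0+6·1 = 6 | 1·6 = 6
M: 5·0+6·1+6·0 = 6 | 1·6 = 6
Y: 5·1+6·0+6·0 = 5 | 1·5 = 5
gcd(5,6,6,1) = 1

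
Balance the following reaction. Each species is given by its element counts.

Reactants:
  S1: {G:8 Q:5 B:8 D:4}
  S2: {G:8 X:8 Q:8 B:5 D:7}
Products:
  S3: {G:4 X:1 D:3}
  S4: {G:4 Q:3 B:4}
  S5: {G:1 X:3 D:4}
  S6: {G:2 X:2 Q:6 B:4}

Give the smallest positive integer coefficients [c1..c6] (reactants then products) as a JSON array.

G: 2·8+4·8 = 48 | 4·4+4·4+6·1+5·2 = 48
X: 2·0+4·8 = 32 | 4·1+4·0+6·3+5·2 = 32
Q: 2·5+4·8 = 42 | 4·0+4·3+6·0+5·6 = 42
B: 2·8+4·5 = 36 | 4·0+4·4+6·0+5·4 = 36
D: 2·4+4·7 = 36 | 4·3+4·0+6·4+5·0 = 36
gcd(2,4,4,4,6,5) = 1

Coefficients: [2, 4, 4, 4, 6, 5]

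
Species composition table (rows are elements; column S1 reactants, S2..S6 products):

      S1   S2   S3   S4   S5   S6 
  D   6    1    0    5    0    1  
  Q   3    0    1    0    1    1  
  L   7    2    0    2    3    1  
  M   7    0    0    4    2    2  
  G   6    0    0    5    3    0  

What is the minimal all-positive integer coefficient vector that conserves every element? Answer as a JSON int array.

Coefficients: [4, 4, 4, 3, 3, 5]

D: 4·6 = 24 | 4·1+4·0+3·5+3·0+5·1 = 24
Q: 4·3 = 12 | 4·0+4·1+3·0+3·1+5·1 = 12
L: 4·7 = 28 | 4·2+4·0+3·2+3·3+5·1 = 28
M: 4·7 = 28 | 4·0+4·0+3·4+3·2+5·2 = 28
G: 4·6 = 24 | 4·0+4·0+3·5+3·3+5·0 = 24
gcd(4,4,4,3,3,5) = 1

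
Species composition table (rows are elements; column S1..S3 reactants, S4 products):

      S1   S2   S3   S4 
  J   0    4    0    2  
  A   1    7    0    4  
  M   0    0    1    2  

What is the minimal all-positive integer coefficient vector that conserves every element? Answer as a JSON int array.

J: 1·0+1·4+4·0 = 4 | 2·2 = 4
A: 1·1+1·7+4·0 = 8 | 2·4 = 8
M: 1·0+1·0+4·1 = 4 | 2·2 = 4
gcd(1,1,4,2) = 1

Coefficients: [1, 1, 4, 2]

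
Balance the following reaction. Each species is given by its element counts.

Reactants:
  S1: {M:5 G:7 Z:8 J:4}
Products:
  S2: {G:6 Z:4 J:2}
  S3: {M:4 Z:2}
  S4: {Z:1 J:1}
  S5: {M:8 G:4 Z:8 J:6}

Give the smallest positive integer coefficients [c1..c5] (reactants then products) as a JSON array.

Coefficients: [4, 4, 3, 2, 1]

M: 4·5 = 20 | 4·0+3·4+2·0+1·8 = 20
G: 4·7 = 28 | 4·6+3·0+2·0+1·4 = 28
Z: 4·8 = 32 | 4·4+3·2+2·1+1·8 = 32
J: 4·4 = 16 | 4·2+3·0+2·1+1·6 = 16
gcd(4,4,3,2,1) = 1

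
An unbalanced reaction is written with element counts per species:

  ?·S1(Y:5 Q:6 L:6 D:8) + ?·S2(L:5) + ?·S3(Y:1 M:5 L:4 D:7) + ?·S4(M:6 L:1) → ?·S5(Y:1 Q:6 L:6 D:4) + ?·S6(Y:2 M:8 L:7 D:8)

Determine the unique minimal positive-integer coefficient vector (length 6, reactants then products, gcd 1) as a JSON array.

Coefficients: [1, 2, 4, 2, 1, 4]

Y: 1·5+2·0+4·1+2·0 = 9 | 1·1+4·2 = 9
Q: 1·6+2·0+4·0+2·0 = 6 | 1·6+4·0 = 6
M: 1·0+2·0+4·5+2·6 = 32 | 1·0+4·8 = 32
L: 1·6+2·5+4·4+2·1 = 34 | 1·6+4·7 = 34
D: 1·8+2·0+4·7+2·0 = 36 | 1·4+4·8 = 36
gcd(1,2,4,2,1,4) = 1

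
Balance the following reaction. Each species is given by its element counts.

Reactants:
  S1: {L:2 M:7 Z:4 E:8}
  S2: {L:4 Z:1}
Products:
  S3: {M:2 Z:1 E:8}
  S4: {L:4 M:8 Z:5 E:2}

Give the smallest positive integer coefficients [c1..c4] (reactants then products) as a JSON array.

Coefficients: [6, 1, 5, 4]

L: 6·2+1·4 = 16 | 5·0+4·4 = 16
M: 6·7+1·0 = 42 | 5·2+4·8 = 42
Z: 6·4+1·1 = 25 | 5·1+4·5 = 25
E: 6·8+1·0 = 48 | 5·8+4·2 = 48
gcd(6,1,5,4) = 1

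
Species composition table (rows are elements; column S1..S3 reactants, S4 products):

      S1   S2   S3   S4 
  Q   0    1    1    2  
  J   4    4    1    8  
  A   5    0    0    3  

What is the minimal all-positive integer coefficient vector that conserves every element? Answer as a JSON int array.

Q: 3·0+6·1+4·1 = 10 | 5·2 = 10
J: 3·4+6·4+4·1 = 40 | 5·8 = 40
A: 3·5+6·0+4·0 = 15 | 5·3 = 15
gcd(3,6,4,5) = 1

Coefficients: [3, 6, 4, 5]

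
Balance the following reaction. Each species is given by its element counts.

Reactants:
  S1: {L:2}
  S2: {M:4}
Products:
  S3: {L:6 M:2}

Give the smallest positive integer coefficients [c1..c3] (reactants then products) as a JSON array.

Coefficients: [6, 1, 2]

L: 6·2+1·0 = 12 | 2·6 = 12
M: 6·0+1·4 = 4 | 2·2 = 4
gcd(6,1,2) = 1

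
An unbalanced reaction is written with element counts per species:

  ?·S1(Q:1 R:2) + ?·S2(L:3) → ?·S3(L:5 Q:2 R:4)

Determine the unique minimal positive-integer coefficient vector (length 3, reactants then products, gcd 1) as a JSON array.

Coefficients: [6, 5, 3]

L: 6·0+5·3 = 15 | 3·5 = 15
Q: 6·1+5·0 = 6 | 3·2 = 6
R: 6·2+5·0 = 12 | 3·4 = 12
gcd(6,5,3) = 1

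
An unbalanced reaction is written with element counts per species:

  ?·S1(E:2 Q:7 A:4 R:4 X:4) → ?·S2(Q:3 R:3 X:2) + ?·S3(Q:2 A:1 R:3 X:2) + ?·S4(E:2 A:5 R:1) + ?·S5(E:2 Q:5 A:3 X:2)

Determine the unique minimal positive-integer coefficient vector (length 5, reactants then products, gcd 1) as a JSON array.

Coefficients: [4, 3, 2, 1, 3]

E: 4·2 = 8 | 3·0+2·0+1·2+3·2 = 8
Q: 4·7 = 28 | 3·3+2·2+1·0+3·5 = 28
A: 4·4 = 16 | 3·0+2·1+1·5+3·3 = 16
R: 4·4 = 16 | 3·3+2·3+1·1+3·0 = 16
X: 4·4 = 16 | 3·2+2·2+1·0+3·2 = 16
gcd(4,3,2,1,3) = 1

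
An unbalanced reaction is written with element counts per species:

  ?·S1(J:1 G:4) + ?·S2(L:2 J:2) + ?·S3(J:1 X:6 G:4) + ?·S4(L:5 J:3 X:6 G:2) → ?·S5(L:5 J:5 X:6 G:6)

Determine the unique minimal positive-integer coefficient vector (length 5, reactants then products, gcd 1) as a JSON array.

L: 4·0+5·2+2·0+3·5 = 25 | 5·5 = 25
J: 4·1+5·2+2·1+3·3 = 25 | 5·5 = 25
X: 4·0+5·0+2·6+3·6 = 30 | 5·6 = 30
G: 4·4+5·0+2·4+3·2 = 30 | 5·6 = 30
gcd(4,5,2,3,5) = 1

Coefficients: [4, 5, 2, 3, 5]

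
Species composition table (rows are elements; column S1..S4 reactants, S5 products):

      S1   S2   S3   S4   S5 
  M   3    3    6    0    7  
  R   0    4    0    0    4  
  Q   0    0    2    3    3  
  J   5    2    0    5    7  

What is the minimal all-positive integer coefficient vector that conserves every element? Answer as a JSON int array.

M: 2·3+6·3+3·6+4·0 = 42 | 6·7 = 42
R: 2·0+6·4+3·0+4·0 = 24 | 6·4 = 24
Q: 2·0+6·0+3·2+4·3 = 18 | 6·3 = 18
J: 2·5+6·2+3·0+4·5 = 42 | 6·7 = 42
gcd(2,6,3,4,6) = 1

Coefficients: [2, 6, 3, 4, 6]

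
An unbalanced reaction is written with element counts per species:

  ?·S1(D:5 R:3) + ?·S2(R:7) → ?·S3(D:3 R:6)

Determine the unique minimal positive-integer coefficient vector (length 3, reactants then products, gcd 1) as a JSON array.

D: 3·5+3·0 = 15 | 5·3 = 15
R: 3·3+3·7 = 30 | 5·6 = 30
gcd(3,3,5) = 1

Coefficients: [3, 3, 5]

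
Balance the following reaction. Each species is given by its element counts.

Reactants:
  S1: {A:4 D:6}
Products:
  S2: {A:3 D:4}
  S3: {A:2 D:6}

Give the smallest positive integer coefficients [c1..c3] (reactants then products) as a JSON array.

Coefficients: [5, 6, 1]

A: 5·4 = 20 | 6·3+1·2 = 20
D: 5·6 = 30 | 6·4+1·6 = 30
gcd(5,6,1) = 1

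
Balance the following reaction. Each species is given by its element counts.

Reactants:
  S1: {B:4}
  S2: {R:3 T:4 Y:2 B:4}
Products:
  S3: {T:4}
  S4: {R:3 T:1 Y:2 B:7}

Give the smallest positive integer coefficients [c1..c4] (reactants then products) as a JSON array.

R: 3·0+4·3 = 12 | 3·0+4·3 = 12
T: 3·0+4·4 = 16 | 3·4+4·1 = 16
Y: 3·0+4·2 = 8 | 3·0+4·2 = 8
B: 3·4+4·4 = 28 | 3·0+4·7 = 28
gcd(3,4,3,4) = 1

Coefficients: [3, 4, 3, 4]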